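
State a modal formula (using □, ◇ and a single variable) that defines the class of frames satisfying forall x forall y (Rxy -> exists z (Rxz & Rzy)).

This is density; the standard corresponding axiom is C4: □□r → □r.
Suppose □□r→□r is valid. Take Rxy and set V(r)={w : xR²w}. Then □□r at x, so □r at x, so r at y, i.e. ∃z(Rxz∧Rzy).

□□r → □r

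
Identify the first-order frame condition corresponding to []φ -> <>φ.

Suppose □φ→◇φ is valid. At any x set V(φ)=W. Then □φ at x, so ◇φ at x, so x has a successor.
Conversely, on a frame with seriality the schema holds at every world under every valuation.
Frame condition: forall x exists y Rxy.

seriality: forall x exists y Rxy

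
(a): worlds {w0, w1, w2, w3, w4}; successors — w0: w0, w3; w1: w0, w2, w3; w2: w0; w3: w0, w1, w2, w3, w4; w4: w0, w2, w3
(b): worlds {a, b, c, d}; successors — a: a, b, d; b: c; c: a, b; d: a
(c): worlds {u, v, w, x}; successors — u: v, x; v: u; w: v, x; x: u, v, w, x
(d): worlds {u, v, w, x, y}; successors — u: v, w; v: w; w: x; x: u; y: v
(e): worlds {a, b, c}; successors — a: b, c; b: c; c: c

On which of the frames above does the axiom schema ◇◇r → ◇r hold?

The schema corresponds to transitivity: ∀x ∀y ∀z (Rxy ∧ Ryz → Rxz).
(a): fails — Rw1w3 and Rw3w1 but not Rw1w1.
(b): fails — Rbc and Rcb but not Rbb.
(c): fails — Ruv and Rvu but not Ruu.
(d): fails — Ruw and Rwx but not Rux.
(e): holds.

(e)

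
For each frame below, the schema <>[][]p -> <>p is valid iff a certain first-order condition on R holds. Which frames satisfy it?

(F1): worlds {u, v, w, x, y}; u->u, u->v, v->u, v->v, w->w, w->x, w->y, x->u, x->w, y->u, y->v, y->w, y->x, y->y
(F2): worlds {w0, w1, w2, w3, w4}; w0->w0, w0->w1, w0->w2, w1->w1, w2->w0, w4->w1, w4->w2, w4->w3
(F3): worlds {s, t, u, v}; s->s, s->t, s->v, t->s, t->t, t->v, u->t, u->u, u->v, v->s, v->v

(F1), (F3)

The schema corresponds to a generalized confluence (Geach) condition: forall x forall y (xRy -> exists w (y R^2 w & xRw)).
(F1): holds.
(F2): fails — w4Rw3 but no w with w3R²w and w4Rw.
(F3): holds.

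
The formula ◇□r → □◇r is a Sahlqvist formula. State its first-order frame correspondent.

convergence: ∀x ∀y ∀z (Rxy ∧ Rxz → ∃w (Ryw ∧ Rzw))

Suppose ◇□r→□◇r is valid. Take Rxy, Rxz and set V(r)={w : Ryw}. Then □r at y so ◇□r at x, so □◇r at x, so ◇r at z, giving w with Rzw and Ryw.
The converse is a direct semantic check.
So the correspondent is convergence.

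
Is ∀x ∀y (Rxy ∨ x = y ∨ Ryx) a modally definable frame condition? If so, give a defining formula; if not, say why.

Not modally definable

If a class were modally definable it would be closed under disjoint unions (Goldblatt–Thomason).
Take 2 disjoint single-world reflexive frames: each is trivially connected, but their disjoint union has 2 worlds with no edge between distinct components, so it is not connected.
So the class is not modally definable.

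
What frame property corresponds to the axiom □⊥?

Emptiness of R

□⊥ is valid iff no world has any successor (otherwise □⊥ fails at any world with one).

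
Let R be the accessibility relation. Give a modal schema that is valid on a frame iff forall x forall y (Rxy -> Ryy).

This is shift-reflexivity; the standard corresponding axiom is T□: □(□q → q).
Suppose □(□q→q) is valid. Take Rxy and set V(q)={w : Ryw}. Then at y, □q holds; since □(□q→q) at x, □q→q at y, so q at y, i.e. Ryy.

□(□q → q)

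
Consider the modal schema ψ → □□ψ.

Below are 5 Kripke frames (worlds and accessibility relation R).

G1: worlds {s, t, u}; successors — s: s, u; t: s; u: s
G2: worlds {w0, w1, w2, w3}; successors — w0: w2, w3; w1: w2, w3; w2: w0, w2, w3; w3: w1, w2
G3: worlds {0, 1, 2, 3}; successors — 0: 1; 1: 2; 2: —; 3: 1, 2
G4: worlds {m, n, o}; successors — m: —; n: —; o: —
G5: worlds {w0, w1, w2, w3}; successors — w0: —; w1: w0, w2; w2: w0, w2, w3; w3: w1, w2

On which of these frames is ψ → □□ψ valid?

The schema corresponds to a generalized confluence (Geach) condition: ∀x ∀z (xR²z → ∃w (x = w ∧ z = w)).
G1: fails — sR²u but s ≠ u.
G2: fails — w0R²w1 but w0 ≠ w1.
G3: fails — 0R²2 but 0 ≠ 2.
G4: satisfies the condition.
G5: fails — w1R²w0 but w1 ≠ w0.

G4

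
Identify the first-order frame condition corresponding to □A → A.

Reflexivity

Suppose □A→A is valid. At any x set V(A)={w : Rxw}. Then □A holds at x, so A holds at x, i.e. Rxx.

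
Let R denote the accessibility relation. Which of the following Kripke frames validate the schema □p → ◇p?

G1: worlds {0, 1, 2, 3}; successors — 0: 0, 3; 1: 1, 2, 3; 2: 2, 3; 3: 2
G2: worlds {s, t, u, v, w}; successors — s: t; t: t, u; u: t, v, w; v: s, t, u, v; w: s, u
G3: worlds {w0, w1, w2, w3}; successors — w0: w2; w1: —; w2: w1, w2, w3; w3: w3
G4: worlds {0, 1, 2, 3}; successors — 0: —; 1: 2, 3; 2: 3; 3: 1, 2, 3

Frame correspondent (Sahlqvist): ∀x ∃y Rxy — i.e. seriality.
G1: holds.
G2: holds.
G3: fails — world w1 has no successor.
G4: fails — world 0 has no successor.

G1, G2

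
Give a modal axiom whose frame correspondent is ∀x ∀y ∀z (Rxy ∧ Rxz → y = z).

◇p → □p

The condition is partial functionality. The CD schema ◇p → □p defines it.
Suppose ◇p→□p is valid. Take Rxy, Rxz and set V(p)={y}. Then ◇p at x, so □p at x, so p at z, i.e. z=y.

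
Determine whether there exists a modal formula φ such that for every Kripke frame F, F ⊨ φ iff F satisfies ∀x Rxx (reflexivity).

Definable; □p → p defines it

This is a Sahlqvist condition; the T axiom □p → p defines it.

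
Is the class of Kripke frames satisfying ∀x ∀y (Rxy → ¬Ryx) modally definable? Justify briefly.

If a class were modally definable it would be closed under surjective bounded morphisms (Goldblatt–Thomason).
The 3-cycle (worlds 0,1,2 with 0→1→2→0) is asymmetric. Mapping every world to a single reflexive point • is a surjective bounded morphism, and the reflexive point is not asymmetric (R•• but asymmetry requires ¬R••).
So the class is not modally definable.

No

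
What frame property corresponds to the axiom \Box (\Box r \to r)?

shift-reflexivity

This is the T□ axiom.
Its frame correspondent is shift-reflexivity — \forall x \forall y (Rxy \to Ryy).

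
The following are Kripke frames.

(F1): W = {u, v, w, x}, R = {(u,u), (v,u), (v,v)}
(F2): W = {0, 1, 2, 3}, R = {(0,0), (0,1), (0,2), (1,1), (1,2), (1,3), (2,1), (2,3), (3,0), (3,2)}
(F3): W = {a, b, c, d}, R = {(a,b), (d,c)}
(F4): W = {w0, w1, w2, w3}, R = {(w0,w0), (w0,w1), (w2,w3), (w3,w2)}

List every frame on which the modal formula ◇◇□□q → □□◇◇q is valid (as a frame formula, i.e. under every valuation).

The schema corresponds to a generalized confluence (Geach) condition: ∀x ∀y ∀z ((xR²y ∧ xR²z) → ∃w (yR²w ∧ zR²w)).
(F1): satisfies the condition.
(F2): satisfies the condition.
(F3): satisfies the condition.
(F4): fails — w0R²w0, w0R²w1 but no w with w0R²w and w1R²w.

(F1), (F2), (F3)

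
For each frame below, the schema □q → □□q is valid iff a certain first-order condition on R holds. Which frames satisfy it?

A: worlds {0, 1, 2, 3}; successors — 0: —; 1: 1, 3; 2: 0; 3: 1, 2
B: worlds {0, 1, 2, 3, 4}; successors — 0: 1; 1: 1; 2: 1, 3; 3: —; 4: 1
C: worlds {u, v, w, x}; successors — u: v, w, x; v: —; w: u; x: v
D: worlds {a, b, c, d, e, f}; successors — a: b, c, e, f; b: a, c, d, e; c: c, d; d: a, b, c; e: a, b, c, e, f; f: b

B

This is the axiom for transitivity; its first-order frame correspondent is ∀x ∀y ∀z (Rxy ∧ Ryz → Rxz).
A: fails — R32 and R20 but not R30.
B: satisfies the condition.
C: fails — Rwu and Ruv but not Rwv.
D: fails — Rcd and Rda but not Rca.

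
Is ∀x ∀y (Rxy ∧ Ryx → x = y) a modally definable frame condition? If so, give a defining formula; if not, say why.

Modal frame validity is preserved under surjective bounded morphisms.
The 6-cycle (worlds a,b,c,d,e,f with a→b→c→d→e→f→a) is antisymmetric. Sending even-indexed worlds to • and odd-indexed worlds to ∘ is a surjective bounded morphism onto the two-world frame with •↔∘, which is not antisymmetric.
So the class is not modally definable.

Not modally definable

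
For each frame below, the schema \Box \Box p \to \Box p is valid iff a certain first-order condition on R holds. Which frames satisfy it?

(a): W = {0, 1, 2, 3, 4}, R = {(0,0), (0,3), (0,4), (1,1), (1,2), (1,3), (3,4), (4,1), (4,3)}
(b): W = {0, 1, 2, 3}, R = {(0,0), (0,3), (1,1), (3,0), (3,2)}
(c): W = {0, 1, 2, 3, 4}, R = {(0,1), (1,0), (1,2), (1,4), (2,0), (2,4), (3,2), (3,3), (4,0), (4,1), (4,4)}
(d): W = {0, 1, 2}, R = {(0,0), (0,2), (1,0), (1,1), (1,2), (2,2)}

This is the axiom for density; its first-order frame correspondent is \forall x \forall y (Rxy \to \exists z (Rxz \wedge Rzy)).
(a): fails — R34 but no z with R3z and Rz4.
(b): fails — R32 but no z with R3z and Rz2.
(c): fails — R12 but no z with R1z and Rz2.
(d): ✓.

(d)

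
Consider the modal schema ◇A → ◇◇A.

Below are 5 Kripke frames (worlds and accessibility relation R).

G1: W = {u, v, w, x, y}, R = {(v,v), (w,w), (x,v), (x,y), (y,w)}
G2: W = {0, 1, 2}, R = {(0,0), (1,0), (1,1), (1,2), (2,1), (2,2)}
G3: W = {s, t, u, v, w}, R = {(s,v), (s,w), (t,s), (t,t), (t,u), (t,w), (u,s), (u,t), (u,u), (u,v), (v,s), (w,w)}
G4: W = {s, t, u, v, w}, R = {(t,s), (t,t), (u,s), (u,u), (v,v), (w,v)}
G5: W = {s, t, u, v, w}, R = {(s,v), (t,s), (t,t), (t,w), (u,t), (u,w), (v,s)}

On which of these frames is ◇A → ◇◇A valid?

G2, G4

This is the axiom for a generalized confluence (Geach) condition; its first-order frame correspondent is ∀x ∀y (xRy → ∃w (y = w ∧ xR²w)).
G1: fails — xRy but no t with y=t and xR²t.
G2: ✓.
G3: fails — sRv but no w* with v=w* and sR²w*.
G4: ✓.
G5: fails — sRv but no w* with v=w* and sR²w*.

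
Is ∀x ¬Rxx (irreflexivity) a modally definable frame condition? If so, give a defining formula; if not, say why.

If a class were modally definable it would be closed under surjective bounded morphisms (Goldblatt–Thomason).
The 3-cycle (worlds s,t,u with s→t→u→s) is irreflexive, and the map sending every world to a single reflexive point • is a surjective bounded morphism (forth: every edge maps to (•,•); back: every world has a successor). So any modal formula valid on the 3-cycle is also valid on the reflexive point, which is not irreflexive.
So the class is not modally definable.

No — not modally definable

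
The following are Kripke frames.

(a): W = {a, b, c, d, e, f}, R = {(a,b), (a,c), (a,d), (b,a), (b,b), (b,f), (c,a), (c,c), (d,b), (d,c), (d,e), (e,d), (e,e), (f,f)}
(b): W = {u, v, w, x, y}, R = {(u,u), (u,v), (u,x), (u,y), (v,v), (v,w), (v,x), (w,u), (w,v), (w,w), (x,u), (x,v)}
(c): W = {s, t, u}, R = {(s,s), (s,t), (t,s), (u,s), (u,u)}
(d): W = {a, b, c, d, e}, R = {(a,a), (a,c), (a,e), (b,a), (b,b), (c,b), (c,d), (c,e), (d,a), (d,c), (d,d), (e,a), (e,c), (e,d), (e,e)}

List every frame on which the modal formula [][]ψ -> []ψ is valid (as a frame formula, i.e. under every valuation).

(b), (c), (d)

Frame correspondent (Sahlqvist): forall x forall y (Rxy -> exists z (Rxz & Rzy)) — i.e. density.
(a): fails — Rad but no z with Raz and Rzd.
(b): ✓.
(c): ✓.
(d): ✓.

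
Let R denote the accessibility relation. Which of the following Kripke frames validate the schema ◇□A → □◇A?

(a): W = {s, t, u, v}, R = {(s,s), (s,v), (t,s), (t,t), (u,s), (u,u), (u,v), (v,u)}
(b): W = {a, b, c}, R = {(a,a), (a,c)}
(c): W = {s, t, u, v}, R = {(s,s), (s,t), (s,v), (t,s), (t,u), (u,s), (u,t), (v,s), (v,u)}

(c)

The schema corresponds to convergence: ∀x ∀y ∀z (Rxy ∧ Rxz → ∃w (Ryw ∧ Rzw)).
(a): fails — Rsv and Rss but v and s have no common successor.
(b): fails — Raa and Rac but a and c have no common successor.
(c): holds.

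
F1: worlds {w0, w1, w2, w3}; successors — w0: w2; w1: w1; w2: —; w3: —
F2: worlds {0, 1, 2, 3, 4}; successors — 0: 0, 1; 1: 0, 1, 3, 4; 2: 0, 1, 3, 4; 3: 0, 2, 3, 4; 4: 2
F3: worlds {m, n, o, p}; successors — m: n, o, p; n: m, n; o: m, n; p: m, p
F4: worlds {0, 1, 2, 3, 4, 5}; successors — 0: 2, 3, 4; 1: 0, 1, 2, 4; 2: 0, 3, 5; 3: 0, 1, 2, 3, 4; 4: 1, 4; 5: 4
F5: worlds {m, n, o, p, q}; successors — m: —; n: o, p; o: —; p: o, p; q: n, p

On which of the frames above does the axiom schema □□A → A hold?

F2, F3

The schema corresponds to a generalized confluence (Geach) condition: ∀x ∃w (xR²w ∧ x = w).
F1: fails — at w0 but no w with w0R²w and w0=w.
F2: ✓.
F3: ✓.
F4: fails — at 5 but no w with 5R²w and 5=w.
F5: fails — at m but no w with mR²w and m=w.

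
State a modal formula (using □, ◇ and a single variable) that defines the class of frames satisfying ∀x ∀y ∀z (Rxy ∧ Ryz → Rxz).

The condition is transitivity. The 4 schema □s → □□s defines it.
Suppose □s→□□s is valid. Take Rxy, Ryz and set V(s)={w : Rxw}. Then □s at x, so □□s at x, so □s at y, so s at z, i.e. Rxz.

□s → □□s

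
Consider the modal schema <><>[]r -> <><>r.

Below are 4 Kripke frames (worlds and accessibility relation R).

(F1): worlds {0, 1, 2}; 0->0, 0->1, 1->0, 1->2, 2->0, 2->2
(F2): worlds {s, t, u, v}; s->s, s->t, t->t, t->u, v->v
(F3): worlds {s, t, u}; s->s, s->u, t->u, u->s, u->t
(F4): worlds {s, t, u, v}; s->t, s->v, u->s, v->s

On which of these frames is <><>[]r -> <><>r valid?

Frame correspondent (Sahlqvist): forall x forall y (x R^2 y -> exists w (yRw & x R^2 w)) — i.e. a generalized confluence (Geach) condition.
(F1): holds.
(F2): fails — sR²u but no w with uRw and sR²w.
(F3): fails — tR²t but no w with tRw and tR²w.
(F4): fails — sR²s but no w with sRw and sR²w.
Valid on: (F1).

(F1)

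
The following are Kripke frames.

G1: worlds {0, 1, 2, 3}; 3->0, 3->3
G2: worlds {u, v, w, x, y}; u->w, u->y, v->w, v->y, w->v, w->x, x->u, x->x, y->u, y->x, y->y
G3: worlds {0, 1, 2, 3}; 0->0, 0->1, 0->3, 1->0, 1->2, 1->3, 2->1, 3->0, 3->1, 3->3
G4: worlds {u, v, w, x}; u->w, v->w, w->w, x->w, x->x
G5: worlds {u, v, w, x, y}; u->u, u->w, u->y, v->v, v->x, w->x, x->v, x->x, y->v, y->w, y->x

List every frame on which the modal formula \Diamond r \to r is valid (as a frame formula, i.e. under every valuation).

none

Frame correspondent (Sahlqvist): \forall x \forall y (xRy \to \exists w (y = w \wedge x = w)) — i.e. a generalized confluence (Geach) condition.
G1: fails — 3R0 but 0 ≠ 3.
G2: fails — uRw but w ≠ u.
G3: fails — 0R1 but 1 ≠ 0.
G4: fails — uRw but w ≠ u.
G5: fails — uRw but w ≠ u.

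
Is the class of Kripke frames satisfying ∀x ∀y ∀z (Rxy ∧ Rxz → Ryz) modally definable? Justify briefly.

The condition is the Euclidean property. A defining modal formula is ◇p → □◇p.
Suppose ◇p→□◇p is valid. Take Rxy, Rxz and set V(p)={y}. Then ◇p at x, so □◇p at x, so ◇p at z, so some w with Rzw has p; w=y, i.e. Rzy. By symmetry of the argument, Ryz.

Yes, by ◇p → □◇p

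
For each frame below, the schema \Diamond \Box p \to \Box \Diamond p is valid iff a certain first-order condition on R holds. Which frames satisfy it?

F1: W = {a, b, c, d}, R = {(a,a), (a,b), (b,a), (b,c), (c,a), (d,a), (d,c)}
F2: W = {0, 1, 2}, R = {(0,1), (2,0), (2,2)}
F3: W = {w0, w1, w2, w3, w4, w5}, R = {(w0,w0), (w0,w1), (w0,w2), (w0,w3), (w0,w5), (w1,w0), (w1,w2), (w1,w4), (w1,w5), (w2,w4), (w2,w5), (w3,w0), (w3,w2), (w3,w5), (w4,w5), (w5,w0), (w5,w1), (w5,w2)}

F1

This is the axiom for convergence; its first-order frame correspondent is \forall x \forall y \forall z (Rxy \wedge Rxz \to \exists w (Ryw \wedge Rzw)).
F1: holds.
F2: fails — R01 and R01 but 1 and 1 have no common successor.
F3: fails — Rw0w5 and Rw0w2 but w5 and w2 have no common successor.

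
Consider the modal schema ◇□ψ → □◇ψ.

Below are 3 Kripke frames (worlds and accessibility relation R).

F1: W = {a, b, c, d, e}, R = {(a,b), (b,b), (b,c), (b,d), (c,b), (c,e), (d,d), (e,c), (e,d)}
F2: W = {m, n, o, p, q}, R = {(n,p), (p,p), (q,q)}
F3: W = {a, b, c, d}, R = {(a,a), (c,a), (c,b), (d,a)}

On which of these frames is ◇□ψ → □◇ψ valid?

This is the axiom for convergence; its first-order frame correspondent is ∀x ∀y ∀z (Rxy ∧ Rxz → ∃w (Ryw ∧ Rzw)).
F1: fails — Rbc and Rbd but c and d have no common successor.
F2: holds.
F3: fails — Rca and Rcb but a and b have no common successor.
Valid on: F2.

F2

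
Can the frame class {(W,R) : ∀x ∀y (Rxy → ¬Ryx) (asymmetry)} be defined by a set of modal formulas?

If a class were modally definable it would be closed under surjective bounded morphisms (Goldblatt–Thomason).
The 3-cycle (worlds w0,w1,w2 with w0→w1→w2→w0) is asymmetric. Mapping every world to a single reflexive point • is a surjective bounded morphism, and the reflexive point is not asymmetric (R•• but asymmetry requires ¬R••).
Hence asymmetry is not modally definable.

No — not modally definable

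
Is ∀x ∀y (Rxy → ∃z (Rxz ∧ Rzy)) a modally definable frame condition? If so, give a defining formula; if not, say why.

Yes — defined by □□q → □q

This is a Sahlqvist condition; the C4 axiom □□q → □q defines it.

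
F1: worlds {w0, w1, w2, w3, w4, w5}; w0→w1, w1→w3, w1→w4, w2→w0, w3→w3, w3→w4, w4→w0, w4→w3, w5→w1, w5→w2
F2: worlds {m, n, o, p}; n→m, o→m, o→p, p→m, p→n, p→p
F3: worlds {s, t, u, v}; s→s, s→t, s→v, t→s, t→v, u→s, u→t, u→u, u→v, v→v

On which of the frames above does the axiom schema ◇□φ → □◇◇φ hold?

This is the axiom for a generalized confluence (Geach) condition; its first-order frame correspondent is ∀x ∀y ∀z ((xRy ∧ xRz) → ∃w (yRw ∧ zR²w)).
F1: fails — w2Rw0, w2Rw0 but no w with w0Rw and w0R²w.
F2: fails — nRm, nRm but no w with mRw and mR²w.
F3: condition met.
Valid on: F3.

F3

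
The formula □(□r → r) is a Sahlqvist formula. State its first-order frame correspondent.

shift-reflexivity: ∀x ∀y (Rxy → Ryy)

Suppose □(□r→r) is valid. Take Rxy and set V(r)={w : Ryw}. Then at y, □r holds; since □(□r→r) at x, □r→r at y, so r at y, i.e. Ryy.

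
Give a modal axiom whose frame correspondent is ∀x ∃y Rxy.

□r → ◇r

A defining formula is □r → ◇r (the D axiom).
Suppose □r→◇r is valid. At any x set V(r)=W. Then □r at x, so ◇r at x, so x has a successor.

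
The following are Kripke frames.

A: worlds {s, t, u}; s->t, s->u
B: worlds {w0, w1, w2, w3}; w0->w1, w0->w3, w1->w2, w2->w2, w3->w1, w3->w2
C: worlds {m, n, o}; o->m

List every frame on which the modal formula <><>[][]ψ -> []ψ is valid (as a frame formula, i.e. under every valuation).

This is the axiom for a generalized confluence (Geach) condition; its first-order frame correspondent is forall x forall y forall z ((x R^2 y & xRz) -> exists w (y R^2 w & z = w)).
A: holds.
B: fails — w0R²w1, w0Rw1 but no w with w1R²w and w1=w.
C: holds.

A, C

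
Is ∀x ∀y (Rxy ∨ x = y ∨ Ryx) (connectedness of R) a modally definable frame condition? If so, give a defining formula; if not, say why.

Any modally definable frame class is closed under disjoint unions.
Take 2 disjoint single-world reflexive frames: each is trivially connected, but their disjoint union has 2 worlds with no edge between distinct components, so it is not connected.
So the class is not modally definable.

No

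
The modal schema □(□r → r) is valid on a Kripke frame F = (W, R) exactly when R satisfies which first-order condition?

Suppose □(□r→r) is valid. Take Rxy and set V(r)={w : Ryw}. Then at y, □r holds; since □(□r→r) at x, □r→r at y, so r at y, i.e. Ryy.
Conversely, any frame satisfying ∀x ∀y (Rxy → Ryy) validates the schema.
So the correspondent is shift-reflexivity.

shift-reflexivity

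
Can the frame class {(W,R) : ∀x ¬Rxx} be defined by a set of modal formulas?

Not definable by any modal formula

If a class were modally definable it would be closed under surjective bounded morphisms (Goldblatt–Thomason).
The 5-cycle (worlds s,t,u,v,w with s→t→u→v→w→s) is irreflexive, and the map sending every world to a single reflexive point • is a surjective bounded morphism (forth: every edge maps to (•,•); back: every world has a successor). So any modal formula valid on the 5-cycle is also valid on the reflexive point, which is not irreflexive.
So no modal formula (or set of formulas) defines exactly the irreflexive frames.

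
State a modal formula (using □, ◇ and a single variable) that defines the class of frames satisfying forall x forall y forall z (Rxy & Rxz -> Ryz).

◇p → □◇p

A defining formula is ◇p → □◇p (the 5 axiom).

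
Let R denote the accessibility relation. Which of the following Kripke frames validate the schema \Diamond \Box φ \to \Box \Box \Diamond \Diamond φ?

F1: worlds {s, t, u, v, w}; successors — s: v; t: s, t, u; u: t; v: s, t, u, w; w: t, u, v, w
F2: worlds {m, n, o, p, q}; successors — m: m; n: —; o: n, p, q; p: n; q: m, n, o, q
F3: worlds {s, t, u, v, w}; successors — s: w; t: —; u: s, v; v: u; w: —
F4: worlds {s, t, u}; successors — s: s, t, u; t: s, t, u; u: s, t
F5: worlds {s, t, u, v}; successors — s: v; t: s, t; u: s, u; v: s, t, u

The schema corresponds to a generalized confluence (Geach) condition: \forall x \forall y \forall z ((xRy \wedge x R^2 z) \to \exists w (yRw \wedge z R^2 w)).
F1: fails — tRs, tR²s but no w* with sRw* and sR²w*.
F2: fails — oRn, oR²m but no w with nRw and mR²w.
F3: fails — uRs, uR²w but no w* with sRw* and wR²w*.
F4: condition met.
F5: fails — tRs, tR²s but no w with sRw and sR²w.
Valid on: F4.

F4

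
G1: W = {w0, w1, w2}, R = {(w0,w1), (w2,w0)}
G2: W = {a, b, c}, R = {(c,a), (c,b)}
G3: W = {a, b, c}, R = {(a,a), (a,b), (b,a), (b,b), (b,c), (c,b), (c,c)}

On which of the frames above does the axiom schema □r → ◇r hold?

Frame correspondent (Sahlqvist): ∀x ∃y Rxy — i.e. seriality.
G1: fails — world w1 has no successor.
G2: fails — world a has no successor.
G3: condition met.
Valid on: G3.

G3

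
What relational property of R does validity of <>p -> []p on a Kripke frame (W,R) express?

Suppose ◇p→□p is valid. Take Rxy, Rxz and set V(p)={y}. Then ◇p at x, so □p at x, so p at z, i.e. z=y.

Partial functionality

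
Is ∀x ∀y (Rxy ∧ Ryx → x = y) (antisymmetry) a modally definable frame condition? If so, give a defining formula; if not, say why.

No

Any modally definable frame class is closed under surjective bounded morphisms.
The 8-cycle (worlds s,t,u,v,w,x,y,z with s→t→u→v→w→x→y→z→s) is antisymmetric. Sending even-indexed worlds to • and odd-indexed worlds to ∘ is a surjective bounded morphism onto the two-world frame with •↔∘, which is not antisymmetric.
So the class is not modally definable.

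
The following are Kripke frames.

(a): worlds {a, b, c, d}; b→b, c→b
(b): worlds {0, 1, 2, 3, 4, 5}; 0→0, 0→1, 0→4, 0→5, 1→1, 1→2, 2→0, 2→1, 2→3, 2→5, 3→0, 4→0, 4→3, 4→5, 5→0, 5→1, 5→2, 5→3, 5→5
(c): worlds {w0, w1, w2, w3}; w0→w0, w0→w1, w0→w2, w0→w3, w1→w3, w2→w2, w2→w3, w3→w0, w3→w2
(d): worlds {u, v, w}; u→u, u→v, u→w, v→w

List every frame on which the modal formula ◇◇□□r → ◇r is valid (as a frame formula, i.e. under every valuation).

(a), (b), (c)

The schema corresponds to a generalized confluence (Geach) condition: ∀x ∀y (xR²y → ∃w (yR²w ∧ xRw)).
(a): satisfies the condition.
(b): satisfies the condition.
(c): satisfies the condition.
(d): fails — uR²v but no t with vR²t and uRt.
Valid on: (a), (b), (c).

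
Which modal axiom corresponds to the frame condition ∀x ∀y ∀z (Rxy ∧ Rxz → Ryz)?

A defining formula is ◇s → □◇s (the 5 axiom).
Suppose ◇s→□◇s is valid. Take Rxy, Rxz and set V(s)={y}. Then ◇s at x, so □◇s at x, so ◇s at z, so some w with Rzw has s; w=y, i.e. Rzy. By symmetry of the argument, Ryz.

◇s → □◇s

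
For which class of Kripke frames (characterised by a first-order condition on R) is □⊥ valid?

This is the Ver axiom.
Its frame correspondent is emptiness of R — ∀x ∀y ¬Rxy.

Emptiness of R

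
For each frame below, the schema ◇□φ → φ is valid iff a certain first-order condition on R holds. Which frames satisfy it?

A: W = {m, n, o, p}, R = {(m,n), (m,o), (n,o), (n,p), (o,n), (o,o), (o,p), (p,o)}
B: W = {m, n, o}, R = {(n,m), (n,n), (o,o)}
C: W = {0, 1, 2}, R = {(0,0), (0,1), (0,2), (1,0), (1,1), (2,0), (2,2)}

This is the axiom for symmetry; its first-order frame correspondent is ∀x ∀y (Rxy → Ryx).
A: fails — Rmo but not Rom.
B: fails — Rnm but not Rmn.
C: holds.
Valid on: C.

C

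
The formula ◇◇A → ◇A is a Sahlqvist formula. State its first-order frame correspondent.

Equivalently (dual form): □A → □□A.
Suppose □A→□□A is valid. Take Rxy, Ryz and set V(A)={w : Rxw}. Then □A at x, so □□A at x, so □A at y, so A at z, i.e. Rxz.

transitivity: ∀x ∀y ∀z (Rxy ∧ Ryz → Rxz)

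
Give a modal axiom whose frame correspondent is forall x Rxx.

□s → s

The condition is reflexivity. The T schema □s → s defines it.
Suppose □s→s is valid. At any x set V(s)={w : Rxw}. Then □s holds at x, so s holds at x, i.e. Rxx.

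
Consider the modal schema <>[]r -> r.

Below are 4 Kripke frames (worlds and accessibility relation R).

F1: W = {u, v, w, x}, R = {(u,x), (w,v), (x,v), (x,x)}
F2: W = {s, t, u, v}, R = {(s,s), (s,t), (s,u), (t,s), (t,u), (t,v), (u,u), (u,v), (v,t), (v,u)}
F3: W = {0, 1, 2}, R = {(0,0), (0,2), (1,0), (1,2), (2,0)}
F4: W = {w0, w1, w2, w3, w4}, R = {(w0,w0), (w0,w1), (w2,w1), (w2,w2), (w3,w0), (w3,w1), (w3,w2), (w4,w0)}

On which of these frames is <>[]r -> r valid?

none

Frame correspondent (Sahlqvist): forall x forall y (Rxy -> Ryx) — i.e. symmetry.
F1: fails — Rwv but not Rvw.
F2: fails — Rtu but not Rut.
F3: fails — R10 but not R01.
F4: fails — Rw3w1 but not Rw1w3.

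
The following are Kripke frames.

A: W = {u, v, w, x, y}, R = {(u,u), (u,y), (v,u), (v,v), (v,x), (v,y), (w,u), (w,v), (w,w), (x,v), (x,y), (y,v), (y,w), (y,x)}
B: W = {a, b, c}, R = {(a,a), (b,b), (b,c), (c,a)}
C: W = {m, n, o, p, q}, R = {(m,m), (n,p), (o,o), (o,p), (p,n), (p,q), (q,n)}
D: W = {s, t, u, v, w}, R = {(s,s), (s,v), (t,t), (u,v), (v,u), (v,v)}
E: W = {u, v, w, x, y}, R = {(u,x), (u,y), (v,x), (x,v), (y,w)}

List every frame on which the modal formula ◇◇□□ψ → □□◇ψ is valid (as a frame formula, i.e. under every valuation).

A, D

The schema corresponds to a generalized confluence (Geach) condition: ∀x ∀y ∀z ((xR²y ∧ xR²z) → ∃w (yR²w ∧ zRw)).
A: holds.
B: fails — bR²a, bR²b but no w with aR²w and bRw.
C: fails — nR²n, nR²n but no w with nR²w and nRw.
D: holds.
E: fails — uR²v, uR²v but no t with vR²t and vRt.
Valid on: A, D.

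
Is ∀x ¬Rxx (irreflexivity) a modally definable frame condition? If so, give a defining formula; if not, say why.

Not definable by any modal formula

If a class were modally definable it would be closed under surjective bounded morphisms (Goldblatt–Thomason).
The 4-cycle (worlds 0,1,2,3 with 0→1→2→3→0) is irreflexive, and the map sending every world to a single reflexive point • is a surjective bounded morphism (forth: every edge maps to (•,•); back: every world has a successor). So any modal formula valid on the 4-cycle is also valid on the reflexive point, which is not irreflexive.
So the class is not modally definable.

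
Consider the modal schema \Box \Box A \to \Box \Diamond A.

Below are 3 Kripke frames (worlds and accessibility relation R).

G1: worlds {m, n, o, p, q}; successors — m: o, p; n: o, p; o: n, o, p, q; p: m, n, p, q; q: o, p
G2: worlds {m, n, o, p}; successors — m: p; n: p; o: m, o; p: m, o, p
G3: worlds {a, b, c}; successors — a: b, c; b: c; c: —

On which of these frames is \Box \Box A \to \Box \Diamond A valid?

G1, G2

Frame correspondent (Sahlqvist): \forall x \forall z (xRz \to \exists w (x R^2 w \wedge zRw)) — i.e. a generalized confluence (Geach) condition.
G1: holds.
G2: holds.
G3: fails — aRc but no w with aR²w and cRw.
Valid on: G1, G2.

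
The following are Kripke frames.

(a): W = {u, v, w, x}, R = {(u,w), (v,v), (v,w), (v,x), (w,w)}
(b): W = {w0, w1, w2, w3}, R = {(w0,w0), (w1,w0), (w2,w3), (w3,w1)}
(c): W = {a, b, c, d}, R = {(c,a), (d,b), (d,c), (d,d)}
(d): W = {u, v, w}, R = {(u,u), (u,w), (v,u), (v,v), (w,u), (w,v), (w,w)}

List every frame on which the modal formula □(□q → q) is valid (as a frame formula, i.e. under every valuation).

The schema corresponds to shift-reflexivity: ∀x ∀y (Rxy → Ryy).
(a): fails — Rvx but not Rxx.
(b): fails — Rw3w1 but not Rw1w1.
(c): fails — Rdb but not Rbb.
(d): condition met.

(d)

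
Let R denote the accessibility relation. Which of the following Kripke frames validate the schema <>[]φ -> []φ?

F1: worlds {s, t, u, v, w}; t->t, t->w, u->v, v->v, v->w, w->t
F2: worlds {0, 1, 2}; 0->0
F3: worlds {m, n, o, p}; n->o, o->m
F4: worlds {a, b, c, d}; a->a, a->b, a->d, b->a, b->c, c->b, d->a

F2

This is the axiom for the Euclidean property; its first-order frame correspondent is forall x forall y forall z (Rxy & Rxz -> Ryz).
F1: fails — Rtw and Rtw but not Rww.
F2: holds.
F3: fails — Rno and Rno but not Roo.
F4: fails — Rab and Rab but not Rbb.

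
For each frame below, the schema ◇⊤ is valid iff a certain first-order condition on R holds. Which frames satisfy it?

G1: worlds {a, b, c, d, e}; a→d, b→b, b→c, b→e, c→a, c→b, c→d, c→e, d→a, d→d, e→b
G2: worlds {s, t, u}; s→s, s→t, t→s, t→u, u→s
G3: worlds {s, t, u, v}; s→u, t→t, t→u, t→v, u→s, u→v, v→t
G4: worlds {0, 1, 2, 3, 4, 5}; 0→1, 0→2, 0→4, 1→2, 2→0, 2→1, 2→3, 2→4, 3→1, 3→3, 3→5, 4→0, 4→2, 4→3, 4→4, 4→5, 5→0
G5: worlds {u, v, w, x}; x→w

G1, G2, G3, G4

The schema corresponds to seriality: ∀x ∃y Rxy.
G1: holds.
G2: holds.
G3: holds.
G4: holds.
G5: fails — world u has no successor.
Valid on: G1, G2, G3, G4.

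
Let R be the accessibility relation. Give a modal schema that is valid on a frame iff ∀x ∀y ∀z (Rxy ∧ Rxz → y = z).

◇ψ → □ψ

The condition is partial functionality. The CD schema ◇ψ → □ψ defines it.
Suppose ◇ψ→□ψ is valid. Take Rxy, Rxz and set V(ψ)={y}. Then ◇ψ at x, so □ψ at x, so ψ at z, i.e. z=y.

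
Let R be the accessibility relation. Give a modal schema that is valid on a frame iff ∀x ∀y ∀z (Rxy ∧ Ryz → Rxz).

□p → □□p

This is transitivity; the standard corresponding axiom is 4: □p → □□p.
Suppose □p→□□p is valid. Take Rxy, Ryz and set V(p)={w : Rxw}. Then □p at x, so □□p at x, so □p at y, so p at z, i.e. Rxz.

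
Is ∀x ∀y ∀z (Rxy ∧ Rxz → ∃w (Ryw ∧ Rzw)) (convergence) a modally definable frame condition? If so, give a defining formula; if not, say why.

Definable; ◇□p → □◇p defines it

Yes: it is convergence, defined by the .2 schema ◇□p → □◇p.
Suppose ◇□p→□◇p is valid. Take Rxy, Rxz and set V(p)={w : Ryw}. Then □p at y so ◇□p at x, so □◇p at x, so ◇p at z, giving w with Rzw and Ryw.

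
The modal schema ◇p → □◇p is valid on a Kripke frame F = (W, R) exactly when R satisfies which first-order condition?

The Euclidean property

This schema is the 5 axiom.
Its frame correspondent is the Euclidean property — ∀x ∀y ∀z (Rxy ∧ Rxz → Ryz).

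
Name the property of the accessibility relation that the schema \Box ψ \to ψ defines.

reflexivity

Suppose □ψ→ψ is valid. At any x set V(ψ)={w : Rxw}. Then □ψ holds at x, so ψ holds at x, i.e. Rxx.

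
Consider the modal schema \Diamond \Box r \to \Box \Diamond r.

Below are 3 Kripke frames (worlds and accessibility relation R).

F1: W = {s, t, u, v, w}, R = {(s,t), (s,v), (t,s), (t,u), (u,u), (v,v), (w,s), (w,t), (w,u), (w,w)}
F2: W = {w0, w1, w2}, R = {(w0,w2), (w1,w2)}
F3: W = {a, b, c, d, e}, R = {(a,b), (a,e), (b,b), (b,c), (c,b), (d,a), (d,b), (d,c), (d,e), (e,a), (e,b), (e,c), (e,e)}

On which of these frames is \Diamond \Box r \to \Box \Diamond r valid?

The schema corresponds to convergence: \forall x \forall y \forall z (Rxy \wedge Rxz \to \exists w (Ryw \wedge Rzw)).
F1: fails — Rsv and Rst but v and t have no common successor.
F2: fails — Rw0w2 and Rw0w2 but w2 and w2 have no common successor.
F3: ✓.

F3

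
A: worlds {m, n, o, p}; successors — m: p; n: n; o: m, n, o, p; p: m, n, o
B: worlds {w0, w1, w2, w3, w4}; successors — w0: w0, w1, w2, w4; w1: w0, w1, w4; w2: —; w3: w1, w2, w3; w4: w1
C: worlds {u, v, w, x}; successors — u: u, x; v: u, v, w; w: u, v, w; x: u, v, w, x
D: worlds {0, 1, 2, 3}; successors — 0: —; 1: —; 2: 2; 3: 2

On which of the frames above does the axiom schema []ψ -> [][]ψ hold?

Frame correspondent (Sahlqvist): forall x forall y forall z (Rxy & Ryz -> Rxz) — i.e. transitivity.
A: fails — Rpm and Rmp but not Rpp.
B: fails — Rw1w0 and Rw0w2 but not Rw1w2.
C: fails — Rwu and Rux but not Rwx.
D: condition met.

D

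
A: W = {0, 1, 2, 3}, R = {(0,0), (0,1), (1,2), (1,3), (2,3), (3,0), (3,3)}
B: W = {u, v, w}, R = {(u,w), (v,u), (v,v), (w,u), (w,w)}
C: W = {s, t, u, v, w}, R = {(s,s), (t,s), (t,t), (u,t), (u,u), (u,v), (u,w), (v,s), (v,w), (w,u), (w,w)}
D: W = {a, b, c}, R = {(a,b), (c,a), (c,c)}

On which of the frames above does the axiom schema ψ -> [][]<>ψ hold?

This is the axiom for a generalized confluence (Geach) condition; its first-order frame correspondent is forall x forall z (x R^2 z -> exists w (x = w & zRw)).
A: fails — 0R²1 but no w with 0=w and 1Rw.
B: fails — uR²u but no t with u=t and uRt.
C: fails — tR²s but no w* with t=w* and sRw*.
D: fails — cR²a but no w with c=w and aRw.

none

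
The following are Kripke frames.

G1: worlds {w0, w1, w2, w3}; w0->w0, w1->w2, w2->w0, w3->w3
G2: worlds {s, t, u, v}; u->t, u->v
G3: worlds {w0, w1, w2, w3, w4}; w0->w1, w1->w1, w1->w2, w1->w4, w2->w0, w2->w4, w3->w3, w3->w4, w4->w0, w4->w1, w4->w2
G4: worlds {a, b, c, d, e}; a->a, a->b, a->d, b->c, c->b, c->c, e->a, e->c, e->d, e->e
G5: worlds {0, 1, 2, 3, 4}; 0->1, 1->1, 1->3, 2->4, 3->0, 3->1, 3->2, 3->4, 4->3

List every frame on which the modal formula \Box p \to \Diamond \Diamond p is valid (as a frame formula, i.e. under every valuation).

G3

Frame correspondent (Sahlqvist): \forall x \exists w (xRw \wedge x R^2 w) — i.e. a generalized confluence (Geach) condition.
G1: fails — at w1 but no w with w1Rw and w1R²w.
G2: fails — at s but no w with sRw and sR²w.
G3: satisfies the condition.
G4: fails — at d but no w with dRw and dR²w.
G5: fails — at 2 but no w with 2Rw and 2R²w.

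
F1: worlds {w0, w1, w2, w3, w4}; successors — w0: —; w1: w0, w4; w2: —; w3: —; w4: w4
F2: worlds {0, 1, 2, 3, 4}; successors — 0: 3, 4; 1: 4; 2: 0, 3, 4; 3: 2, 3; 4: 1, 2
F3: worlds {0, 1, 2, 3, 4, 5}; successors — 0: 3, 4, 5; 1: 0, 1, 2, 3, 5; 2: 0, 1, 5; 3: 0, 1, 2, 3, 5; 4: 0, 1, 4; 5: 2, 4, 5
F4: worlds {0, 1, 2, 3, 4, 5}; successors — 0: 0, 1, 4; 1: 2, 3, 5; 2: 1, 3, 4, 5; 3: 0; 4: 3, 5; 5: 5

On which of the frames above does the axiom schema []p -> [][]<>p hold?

F1, F3

Frame correspondent (Sahlqvist): forall x forall z (x R^2 z -> exists w (xRw & zRw)) — i.e. a generalized confluence (Geach) condition.
F1: satisfies the condition.
F2: fails — 2R²4 but no w with 2Rw and 4Rw.
F3: satisfies the condition.
F4: fails — 0R²1 but no w with 0Rw and 1Rw.
Valid on: F1, F3.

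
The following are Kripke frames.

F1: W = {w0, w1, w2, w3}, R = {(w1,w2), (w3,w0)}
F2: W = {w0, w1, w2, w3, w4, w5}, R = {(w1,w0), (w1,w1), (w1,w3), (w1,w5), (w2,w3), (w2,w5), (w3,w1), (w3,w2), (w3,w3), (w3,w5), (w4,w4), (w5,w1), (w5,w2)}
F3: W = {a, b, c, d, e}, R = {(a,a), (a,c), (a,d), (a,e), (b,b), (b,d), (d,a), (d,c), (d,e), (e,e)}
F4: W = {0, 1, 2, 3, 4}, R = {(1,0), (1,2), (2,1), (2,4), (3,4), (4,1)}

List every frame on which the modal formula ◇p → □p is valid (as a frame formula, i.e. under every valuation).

F1

Frame correspondent (Sahlqvist): ∀x ∀y ∀z (Rxy ∧ Rxz → y = z) — i.e. partial functionality.
F1: condition met.
F2: fails — w1 sees both w0 and w1.
F3: fails — a sees both a and c.
F4: fails — 1 sees both 0 and 2.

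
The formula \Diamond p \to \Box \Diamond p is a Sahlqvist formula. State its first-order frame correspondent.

This schema is the 5 axiom.
It corresponds to the Euclidean property: \forall x \forall y \forall z (Rxy \wedge Rxz \to Ryz).

the Euclidean property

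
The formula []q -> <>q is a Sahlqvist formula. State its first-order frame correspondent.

seriality: forall x exists y Rxy

This is the D axiom.
Its frame correspondent is seriality — forall x exists y Rxy.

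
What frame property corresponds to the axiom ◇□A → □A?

This is a form of the 5 axiom.
Its frame correspondent is the Euclidean property — ∀x ∀y ∀z (Rxy ∧ Rxz → Ryz).

The Euclidean property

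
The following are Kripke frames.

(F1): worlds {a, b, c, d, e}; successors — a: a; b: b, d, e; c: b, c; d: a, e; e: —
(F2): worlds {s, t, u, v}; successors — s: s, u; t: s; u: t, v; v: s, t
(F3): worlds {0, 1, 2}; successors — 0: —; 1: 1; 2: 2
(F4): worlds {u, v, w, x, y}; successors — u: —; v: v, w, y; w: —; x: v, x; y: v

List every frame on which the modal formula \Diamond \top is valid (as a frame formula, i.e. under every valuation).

Frame correspondent (Sahlqvist): \forall x \exists y Rxy — i.e. seriality.
(F1): fails — world e has no successor.
(F2): ✓.
(F3): fails — world 0 has no successor.
(F4): fails — world u has no successor.

(F2)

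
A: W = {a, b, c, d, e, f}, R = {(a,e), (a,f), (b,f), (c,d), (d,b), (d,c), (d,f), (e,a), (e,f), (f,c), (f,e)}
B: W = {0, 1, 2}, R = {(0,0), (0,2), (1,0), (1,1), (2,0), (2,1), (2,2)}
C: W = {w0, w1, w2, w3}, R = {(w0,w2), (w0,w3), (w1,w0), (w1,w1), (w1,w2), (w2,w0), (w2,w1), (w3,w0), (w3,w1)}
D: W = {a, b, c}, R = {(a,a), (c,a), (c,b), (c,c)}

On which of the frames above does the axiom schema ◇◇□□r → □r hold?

B

Frame correspondent (Sahlqvist): ∀x ∀y ∀z ((xR²y ∧ xRz) → ∃w (yR²w ∧ z = w)) — i.e. a generalized confluence (Geach) condition.
A: fails — aR²c, aRe but no w with cR²w and e=w.
B: ✓.
C: fails — w0R²w0, w0Rw2 but no w with w0R²w and w2=w.
D: fails — cR²a, cRb but no w with aR²w and b=w.
Valid on: B.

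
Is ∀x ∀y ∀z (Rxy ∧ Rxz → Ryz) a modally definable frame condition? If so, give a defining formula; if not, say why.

Yes, by ◇p → □◇p

Yes: it is the Euclidean property, defined by the 5 schema ◇p → □◇p.
Suppose ◇p→□◇p is valid. Take Rxy, Rxz and set V(p)={y}. Then ◇p at x, so □◇p at x, so ◇p at z, so some w with Rzw has p; w=y, i.e. Rzy. By symmetry of the argument, Ryz.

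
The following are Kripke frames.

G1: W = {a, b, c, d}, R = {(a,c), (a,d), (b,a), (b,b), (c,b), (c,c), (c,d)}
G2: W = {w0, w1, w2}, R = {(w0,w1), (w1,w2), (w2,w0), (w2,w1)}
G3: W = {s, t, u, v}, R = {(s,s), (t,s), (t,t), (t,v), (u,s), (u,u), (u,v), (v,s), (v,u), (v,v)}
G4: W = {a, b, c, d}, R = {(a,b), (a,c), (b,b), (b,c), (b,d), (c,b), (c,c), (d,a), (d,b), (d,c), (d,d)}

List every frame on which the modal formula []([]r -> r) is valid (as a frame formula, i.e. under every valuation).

G3

Frame correspondent (Sahlqvist): forall x forall y (Rxy -> Ryy) — i.e. shift-reflexivity.
G1: fails — Rcd but not Rdd.
G2: fails — Rw1w2 but not Rw2w2.
G3: holds.
G4: fails — Rda but not Raa.
Valid on: G3.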